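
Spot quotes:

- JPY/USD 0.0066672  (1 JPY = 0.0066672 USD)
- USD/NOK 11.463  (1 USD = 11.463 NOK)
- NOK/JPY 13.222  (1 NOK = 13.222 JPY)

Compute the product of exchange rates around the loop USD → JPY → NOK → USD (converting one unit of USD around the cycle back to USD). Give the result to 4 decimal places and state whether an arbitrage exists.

Around USD → JPY → NOK → USD: 1 ÷ 0.0066672 ÷ 13.222 ÷ 11.463 = 0.989603
Product < 1; profitable direction is USD → NOK → JPY → USD.

0.9896 (arbitrage exists)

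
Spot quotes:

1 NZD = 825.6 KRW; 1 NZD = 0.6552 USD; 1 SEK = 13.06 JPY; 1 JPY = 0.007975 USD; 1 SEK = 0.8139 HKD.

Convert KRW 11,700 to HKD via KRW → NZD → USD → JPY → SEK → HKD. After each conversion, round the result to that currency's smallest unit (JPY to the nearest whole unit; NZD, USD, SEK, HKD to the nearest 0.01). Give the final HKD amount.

HKD 72.54

KRW 11,700 ÷ 825.6 = NZD 14.17
NZD 14.17 × 0.6552 = USD 9.28
USD 9.28 ÷ 0.007975 = JPY 1,164
JPY 1,164 ÷ 13.06 = SEK 89.13
SEK 89.13 × 0.8139 = HKD 72.54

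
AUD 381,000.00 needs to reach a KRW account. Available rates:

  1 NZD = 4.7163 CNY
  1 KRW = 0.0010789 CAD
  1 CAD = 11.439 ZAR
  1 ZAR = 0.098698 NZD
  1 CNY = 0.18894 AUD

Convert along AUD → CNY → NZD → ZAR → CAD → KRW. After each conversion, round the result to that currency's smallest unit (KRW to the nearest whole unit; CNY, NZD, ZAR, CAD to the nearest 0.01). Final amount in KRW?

KRW 351,012,059

AUD 381,000.00 ÷ 0.18894 = CNY 2,016,513.18
CNY 2,016,513.18 ÷ 4.7163 = NZD 427,562.53
NZD 427,562.53 ÷ 0.098698 = ZAR 4,332,028.31
ZAR 4,332,028.31 ÷ 11.439 = CAD 378,706.91
CAD 378,706.91 ÷ 0.0010789 = KRW 351,012,059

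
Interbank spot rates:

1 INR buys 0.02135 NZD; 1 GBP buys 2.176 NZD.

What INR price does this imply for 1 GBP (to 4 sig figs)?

1 GBP × 2.176 = 2.176 NZD
2.176 NZD ÷ 0.02135 = 101.92 INR

GBP/INR = 101.9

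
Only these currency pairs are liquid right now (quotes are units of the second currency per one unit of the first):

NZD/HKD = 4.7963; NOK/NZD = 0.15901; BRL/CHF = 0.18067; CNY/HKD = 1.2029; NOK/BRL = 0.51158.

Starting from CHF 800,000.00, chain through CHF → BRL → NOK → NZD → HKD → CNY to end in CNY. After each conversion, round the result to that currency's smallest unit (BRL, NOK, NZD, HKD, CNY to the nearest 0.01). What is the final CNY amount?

CHF 800,000.00 ÷ 0.18067 = BRL 4,427,962.58
BRL 4,427,962.58 ÷ 0.51158 = NOK 8,655,464.60
NOK 8,655,464.60 × 0.15901 = NZD 1,376,305.43
NZD 1,376,305.43 × 4.7963 = HKD 6,601,173.73
HKD 6,601,173.73 ÷ 1.2029 = CNY 5,487,716.13

CNY 5,487,716.13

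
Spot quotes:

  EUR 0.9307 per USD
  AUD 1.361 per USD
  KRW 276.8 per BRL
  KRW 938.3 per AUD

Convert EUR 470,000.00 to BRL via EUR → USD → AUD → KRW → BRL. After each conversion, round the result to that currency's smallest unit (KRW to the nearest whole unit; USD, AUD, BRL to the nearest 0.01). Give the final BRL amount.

BRL 2,329,817.47

EUR 470,000.00 ÷ 0.9307 = USD 504,996.24
USD 504,996.24 × 1.361 = AUD 687,299.88
AUD 687,299.88 × 938.3 = KRW 644,893,477
KRW 644,893,477 ÷ 276.8 = BRL 2,329,817.47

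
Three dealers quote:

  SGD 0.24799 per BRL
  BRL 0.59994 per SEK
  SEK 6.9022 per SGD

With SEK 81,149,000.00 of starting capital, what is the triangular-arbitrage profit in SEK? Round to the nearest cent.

Profitable loop is SEK → BRL → SGD → SEK:
SEK 81,149,000.00 × 0.59994 = BRL 48,684,531.06
BRL 48,684,531.06 × 0.24799 = SGD 12,073,276.86
SGD 12,073,276.86 × 6.9022 = SEK 83,332,171.53
Profit = SEK 83,332,171.53 − SEK 81,149,000.00

Profit: SEK 2,183,171.53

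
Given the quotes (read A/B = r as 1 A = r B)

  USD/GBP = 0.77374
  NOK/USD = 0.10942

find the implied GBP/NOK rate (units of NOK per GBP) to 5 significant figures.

GBP/NOK = 11.812

1 GBP ÷ 0.77374 = 1.29242 USD
1.29242 USD ÷ 0.10942 = 11.8116 NOK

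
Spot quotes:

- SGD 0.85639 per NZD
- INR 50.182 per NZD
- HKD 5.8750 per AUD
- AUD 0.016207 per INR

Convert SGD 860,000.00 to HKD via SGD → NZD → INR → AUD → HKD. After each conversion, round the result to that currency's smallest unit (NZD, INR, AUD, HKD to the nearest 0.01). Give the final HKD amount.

SGD 860,000.00 ÷ 0.85639 = NZD 1,004,215.37
NZD 1,004,215.37 × 50.182 = INR 50,393,535.70
INR 50,393,535.70 × 0.016207 = AUD 816,728.03
AUD 816,728.03 × 5.8750 = HKD 4,798,277.18

HKD 4,798,277.18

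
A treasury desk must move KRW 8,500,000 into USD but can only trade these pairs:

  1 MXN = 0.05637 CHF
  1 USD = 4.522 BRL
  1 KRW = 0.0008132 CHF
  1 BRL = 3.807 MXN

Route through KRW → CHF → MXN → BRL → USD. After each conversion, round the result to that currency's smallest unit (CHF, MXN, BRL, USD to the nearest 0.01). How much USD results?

KRW 8,500,000 × 0.0008132 = CHF 6,912.20
CHF 6,912.20 ÷ 0.05637 = MXN 122,621.96
MXN 122,621.96 ÷ 3.807 = BRL 32,209.60
BRL 32,209.60 ÷ 4.522 = USD 7,122.87

USD 7,122.87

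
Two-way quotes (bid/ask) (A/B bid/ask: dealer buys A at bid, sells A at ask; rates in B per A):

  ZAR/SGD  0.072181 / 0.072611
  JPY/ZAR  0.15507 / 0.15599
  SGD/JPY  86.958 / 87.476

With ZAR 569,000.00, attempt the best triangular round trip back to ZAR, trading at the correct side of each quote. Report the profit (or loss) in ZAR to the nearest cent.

Best loop ZAR → JPY → SGD → ZAR:
ZAR 569,000.00 ÷ 0.15599 (buy JPY at ask) = JPY 3,647,670
JPY 3,647,670 ÷ 87.476 (buy SGD at ask) = SGD 41,699.09
SGD 41,699.09 ÷ 0.072611 (buy ZAR at ask) = ZAR 574,280.64

Net profit: ZAR 5,280.64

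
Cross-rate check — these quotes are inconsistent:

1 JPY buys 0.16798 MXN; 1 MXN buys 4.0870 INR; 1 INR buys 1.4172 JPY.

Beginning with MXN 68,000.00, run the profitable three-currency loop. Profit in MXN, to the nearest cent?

Profitable loop is MXN → JPY → INR → MXN:
MXN 68,000.00 ÷ 0.16798 = JPY 404,810
JPY 404,810 ÷ 1.4172 = INR 285,640.77
INR 285,640.77 ÷ 4.0870 = MXN 69,890.08
Profit = MXN 69,890.08 − MXN 68,000.00

Profit: MXN 1,890.08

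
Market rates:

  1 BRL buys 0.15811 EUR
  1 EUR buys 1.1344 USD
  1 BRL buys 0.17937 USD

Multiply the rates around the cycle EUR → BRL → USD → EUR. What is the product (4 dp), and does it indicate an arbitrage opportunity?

Around EUR → BRL → USD → EUR: 1 ÷ 0.15811 × 0.17937 ÷ 1.1344 = 1.000056
Product ≈ 1 (deviation 0.006%, within rounding noise).

1.0001 (no arbitrage)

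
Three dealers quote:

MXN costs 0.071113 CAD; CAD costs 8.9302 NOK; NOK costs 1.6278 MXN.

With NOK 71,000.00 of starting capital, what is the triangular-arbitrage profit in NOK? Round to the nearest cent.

Profitable loop is NOK → MXN → CAD → NOK:
NOK 71,000.00 × 1.6278 = MXN 115,573.80
MXN 115,573.80 × 0.071113 = CAD 8,218.80
CAD 8,218.80 × 8.9302 = NOK 73,395.52
Profit = NOK 73,395.52 − NOK 71,000.00

Profit: NOK 2,395.52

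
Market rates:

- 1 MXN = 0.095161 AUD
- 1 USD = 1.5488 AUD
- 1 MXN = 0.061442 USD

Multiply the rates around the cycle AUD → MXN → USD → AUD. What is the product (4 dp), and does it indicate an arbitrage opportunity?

1.0000 (no arbitrage)

Around AUD → MXN → USD → AUD: 1 ÷ 0.095161 × 0.061442 × 1.5488 = 1.000004
Product ≈ 1 (deviation 0.000%, within rounding noise).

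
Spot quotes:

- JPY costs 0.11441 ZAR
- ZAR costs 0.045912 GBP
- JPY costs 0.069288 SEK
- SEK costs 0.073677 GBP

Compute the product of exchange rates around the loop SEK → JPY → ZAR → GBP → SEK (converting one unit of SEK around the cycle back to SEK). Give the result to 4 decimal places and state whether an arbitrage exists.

Around SEK → JPY → ZAR → GBP → SEK: 1 ÷ 0.069288 × 0.11441 × 0.045912 ÷ 0.073677 = 1.028964
Product > 1; profitable direction is SEK → JPY → ZAR → GBP → SEK.

1.0290 (arbitrage exists)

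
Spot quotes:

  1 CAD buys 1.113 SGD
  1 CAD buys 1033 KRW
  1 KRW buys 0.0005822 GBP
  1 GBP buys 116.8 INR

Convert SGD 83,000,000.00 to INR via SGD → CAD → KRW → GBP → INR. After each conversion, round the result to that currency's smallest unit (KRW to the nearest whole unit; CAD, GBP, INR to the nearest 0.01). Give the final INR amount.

INR 5,238,395,606.16

SGD 83,000,000.00 ÷ 1.113 = CAD 74,573,225.52
CAD 74,573,225.52 × 1033 = KRW 77,034,141,962
KRW 77,034,141,962 × 0.0005822 = GBP 44,849,277.45
GBP 44,849,277.45 × 116.8 = INR 5,238,395,606.16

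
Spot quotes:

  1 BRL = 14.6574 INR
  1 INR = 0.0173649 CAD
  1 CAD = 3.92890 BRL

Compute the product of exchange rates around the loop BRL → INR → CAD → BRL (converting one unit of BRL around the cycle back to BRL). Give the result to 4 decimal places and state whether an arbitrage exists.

Around BRL → INR → CAD → BRL: 1 × 14.6574 × 0.0173649 × 3.92890 = 1.000000
Product ≈ 1 (deviation 0.000%, within rounding noise).

1.0000 (no arbitrage)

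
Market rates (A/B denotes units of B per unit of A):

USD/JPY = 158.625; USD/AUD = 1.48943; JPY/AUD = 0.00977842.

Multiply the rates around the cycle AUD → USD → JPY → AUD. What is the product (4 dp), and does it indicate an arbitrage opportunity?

1.0414 (arbitrage exists)

Around AUD → USD → JPY → AUD: 1 ÷ 1.48943 × 158.625 × 0.00977842 = 1.041406
Product > 1; profitable direction is AUD → USD → JPY → AUD.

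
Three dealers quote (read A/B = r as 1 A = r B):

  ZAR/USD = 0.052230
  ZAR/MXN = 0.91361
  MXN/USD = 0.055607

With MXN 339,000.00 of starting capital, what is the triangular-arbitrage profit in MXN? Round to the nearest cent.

Profitable loop is MXN → ZAR → USD → MXN:
MXN 339,000.00 ÷ 0.91361 = ZAR 371,055.48
ZAR 371,055.48 × 0.052230 = USD 19,380.23
USD 19,380.23 ÷ 0.055607 = MXN 348,521.37
Profit = MXN 348,521.37 − MXN 339,000.00

Profit: MXN 9,521.37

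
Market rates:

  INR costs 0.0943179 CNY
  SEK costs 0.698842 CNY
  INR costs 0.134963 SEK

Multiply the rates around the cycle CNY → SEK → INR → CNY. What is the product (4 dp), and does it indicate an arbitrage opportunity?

Around CNY → SEK → INR → CNY: 1 ÷ 0.698842 ÷ 0.134963 × 0.0943179 = 1.000001
Product ≈ 1 (deviation 0.000%, within rounding noise).

1.0000 (no arbitrage)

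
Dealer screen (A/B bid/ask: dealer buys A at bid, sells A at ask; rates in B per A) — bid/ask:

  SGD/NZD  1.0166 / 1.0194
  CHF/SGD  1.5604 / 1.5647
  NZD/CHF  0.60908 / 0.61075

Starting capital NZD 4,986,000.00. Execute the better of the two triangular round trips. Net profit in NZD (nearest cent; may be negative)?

Best loop NZD → SGD → CHF → NZD:
NZD 4,986,000.00 ÷ 1.0194 (buy SGD at ask) = SGD 4,891,112.42
SGD 4,891,112.42 ÷ 1.5647 (buy CHF at ask) = CHF 3,125,910.67
CHF 3,125,910.67 ÷ 0.61075 (buy NZD at ask) = NZD 5,118,150.91

Net profit: NZD 132,150.91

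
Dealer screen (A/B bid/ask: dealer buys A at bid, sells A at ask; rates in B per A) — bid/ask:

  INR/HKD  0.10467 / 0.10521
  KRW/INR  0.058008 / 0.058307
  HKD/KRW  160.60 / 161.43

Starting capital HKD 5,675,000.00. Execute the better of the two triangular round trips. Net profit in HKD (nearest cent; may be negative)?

Best loop HKD → INR → KRW → HKD:
HKD 5,675,000.00 ÷ 0.10521 (buy INR at ask) = INR 53,939,739.57
INR 53,939,739.57 ÷ 0.058307 (buy KRW at ask) = KRW 925,098,866
KRW 925,098,866 ÷ 161.43 (buy HKD at ask) = HKD 5,730,650.22

Net profit: HKD 55,650.22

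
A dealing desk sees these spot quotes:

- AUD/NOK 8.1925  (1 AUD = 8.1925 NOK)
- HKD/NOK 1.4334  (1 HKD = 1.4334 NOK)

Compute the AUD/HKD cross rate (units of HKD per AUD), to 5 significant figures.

AUD/HKD = 5.7154

1 AUD × 8.1925 = 8.1925 NOK
8.1925 NOK ÷ 1.4334 = 5.71543 HKD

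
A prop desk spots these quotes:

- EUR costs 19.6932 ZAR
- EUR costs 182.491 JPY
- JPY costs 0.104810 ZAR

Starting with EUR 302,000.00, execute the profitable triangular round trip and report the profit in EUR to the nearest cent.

Profitable loop is EUR → ZAR → JPY → EUR:
EUR 302,000.00 × 19.6932 = ZAR 5,947,346.40
ZAR 5,947,346.40 ÷ 0.104810 = JPY 56,744,074
JPY 56,744,074 ÷ 182.491 = EUR 310,941.77
Profit = EUR 310,941.77 − EUR 302,000.00

Profit: EUR 8,941.77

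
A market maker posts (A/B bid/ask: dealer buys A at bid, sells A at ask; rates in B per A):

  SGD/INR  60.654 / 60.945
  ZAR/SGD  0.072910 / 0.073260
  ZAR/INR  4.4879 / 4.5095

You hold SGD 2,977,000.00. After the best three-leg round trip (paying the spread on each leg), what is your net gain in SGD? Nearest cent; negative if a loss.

Net profit: SGD 15,381.84

Best loop SGD → ZAR → INR → SGD:
SGD 2,977,000.00 ÷ 0.073260 (buy ZAR at ask) = ZAR 40,636,090.64
ZAR 40,636,090.64 × 4.4879 (sell ZAR at bid) = INR 182,370,711.17
INR 182,370,711.17 ÷ 60.945 (buy SGD at ask) = SGD 2,992,381.84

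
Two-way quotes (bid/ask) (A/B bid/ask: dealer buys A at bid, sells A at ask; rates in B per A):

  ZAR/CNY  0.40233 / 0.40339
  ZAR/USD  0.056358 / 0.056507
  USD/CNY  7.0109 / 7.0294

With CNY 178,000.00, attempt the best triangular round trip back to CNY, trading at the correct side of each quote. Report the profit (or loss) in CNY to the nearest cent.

Best loop CNY → USD → ZAR → CNY:
CNY 178,000.00 ÷ 7.0294 (buy USD at ask) = USD 25,322.22
USD 25,322.22 ÷ 0.056507 (buy ZAR at ask) = ZAR 448,125.33
ZAR 448,125.33 × 0.40233 (sell ZAR at bid) = CNY 180,294.26

Net profit: CNY 2,294.26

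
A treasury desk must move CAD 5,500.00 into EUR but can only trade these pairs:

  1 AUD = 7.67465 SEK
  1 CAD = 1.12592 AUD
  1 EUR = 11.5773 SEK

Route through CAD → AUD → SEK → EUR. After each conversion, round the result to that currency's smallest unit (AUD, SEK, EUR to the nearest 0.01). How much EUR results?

EUR 4,105.08

CAD 5,500.00 × 1.12592 = AUD 6,192.56
AUD 6,192.56 × 7.67465 = SEK 47,525.73
SEK 47,525.73 ÷ 11.5773 = EUR 4,105.08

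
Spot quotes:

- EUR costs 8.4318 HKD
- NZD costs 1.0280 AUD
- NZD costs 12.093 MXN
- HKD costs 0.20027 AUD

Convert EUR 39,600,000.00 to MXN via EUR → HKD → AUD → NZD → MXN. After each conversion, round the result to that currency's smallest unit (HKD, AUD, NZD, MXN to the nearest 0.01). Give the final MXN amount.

EUR 39,600,000.00 × 8.4318 = HKD 333,899,280.00
HKD 333,899,280.00 × 0.20027 = AUD 66,870,008.81
AUD 66,870,008.81 ÷ 1.0280 = NZD 65,048,646.70
NZD 65,048,646.70 × 12.093 = MXN 786,633,284.54

MXN 786,633,284.54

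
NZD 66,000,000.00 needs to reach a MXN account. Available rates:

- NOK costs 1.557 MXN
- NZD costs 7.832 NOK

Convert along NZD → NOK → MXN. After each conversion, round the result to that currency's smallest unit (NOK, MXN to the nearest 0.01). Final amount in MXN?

NZD 66,000,000.00 × 7.832 = NOK 516,912,000.00
NOK 516,912,000.00 × 1.557 = MXN 804,831,984.00

MXN 804,831,984.00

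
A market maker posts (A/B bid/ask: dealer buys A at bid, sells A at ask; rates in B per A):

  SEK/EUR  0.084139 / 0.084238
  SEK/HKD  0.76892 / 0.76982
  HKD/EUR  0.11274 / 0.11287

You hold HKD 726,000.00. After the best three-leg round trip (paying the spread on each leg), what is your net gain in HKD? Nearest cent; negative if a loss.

Best loop HKD → EUR → SEK → HKD:
HKD 726,000.00 × 0.11274 (sell HKD at bid) = EUR 81,849.24
EUR 81,849.24 ÷ 0.084238 (buy SEK at ask) = SEK 971,642.73
SEK 971,642.73 × 0.76892 (sell SEK at bid) = HKD 747,115.53

Net profit: HKD 21,115.53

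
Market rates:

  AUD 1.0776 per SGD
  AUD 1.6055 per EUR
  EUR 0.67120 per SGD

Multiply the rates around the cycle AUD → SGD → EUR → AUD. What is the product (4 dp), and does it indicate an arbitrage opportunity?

Around AUD → SGD → EUR → AUD: 1 ÷ 1.0776 × 0.67120 × 1.6055 = 1.000011
Product ≈ 1 (deviation 0.001%, within rounding noise).

1.0000 (no arbitrage)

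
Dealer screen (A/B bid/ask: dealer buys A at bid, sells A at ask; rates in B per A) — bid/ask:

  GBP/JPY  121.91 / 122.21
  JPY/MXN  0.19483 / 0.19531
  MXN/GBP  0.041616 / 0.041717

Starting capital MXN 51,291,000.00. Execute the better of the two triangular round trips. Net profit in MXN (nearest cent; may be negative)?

Best loop MXN → JPY → GBP → MXN:
MXN 51,291,000.00 ÷ 0.19531 (buy JPY at ask) = JPY 262,613,281
JPY 262,613,281 ÷ 122.21 (buy GBP at ask) = GBP 2,148,869.01
GBP 2,148,869.01 ÷ 0.041717 (buy MXN at ask) = MXN 51,510,631.35

Net profit: MXN 219,631.35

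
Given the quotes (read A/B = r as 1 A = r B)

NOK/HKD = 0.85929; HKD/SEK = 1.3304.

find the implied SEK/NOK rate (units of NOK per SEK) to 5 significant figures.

SEK/NOK = 0.87474

1 SEK ÷ 1.3304 = 0.751654 HKD
0.751654 HKD ÷ 0.85929 = 0.874738 NOK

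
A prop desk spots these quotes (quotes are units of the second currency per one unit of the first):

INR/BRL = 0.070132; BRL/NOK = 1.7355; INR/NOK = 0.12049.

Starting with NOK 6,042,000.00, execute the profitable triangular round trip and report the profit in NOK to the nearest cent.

Profitable loop is NOK → INR → BRL → NOK:
NOK 6,042,000.00 ÷ 0.12049 = INR 50,145,240.27
INR 50,145,240.27 × 0.070132 = BRL 3,516,785.99
BRL 3,516,785.99 × 1.7355 = NOK 6,103,382.09
Profit = NOK 6,103,382.09 − NOK 6,042,000.00

Profit: NOK 61,382.09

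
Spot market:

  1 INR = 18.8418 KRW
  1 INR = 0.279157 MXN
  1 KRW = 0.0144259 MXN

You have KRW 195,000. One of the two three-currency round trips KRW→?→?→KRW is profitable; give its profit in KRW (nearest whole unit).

Profitable loop is KRW → INR → MXN → KRW:
KRW 195,000 ÷ 18.8418 = INR 10,349.33
INR 10,349.33 × 0.279157 = MXN 2,889.09
MXN 2,889.09 ÷ 0.0144259 = KRW 200,271
Profit = KRW 200,271 − KRW 195,000

Profit: KRW 5,271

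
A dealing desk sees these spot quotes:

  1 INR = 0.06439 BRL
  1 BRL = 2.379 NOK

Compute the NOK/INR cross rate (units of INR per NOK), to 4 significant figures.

NOK/INR = 6.528

1 NOK ÷ 2.379 = 0.420345 BRL
0.420345 BRL ÷ 0.06439 = 6.52811 INR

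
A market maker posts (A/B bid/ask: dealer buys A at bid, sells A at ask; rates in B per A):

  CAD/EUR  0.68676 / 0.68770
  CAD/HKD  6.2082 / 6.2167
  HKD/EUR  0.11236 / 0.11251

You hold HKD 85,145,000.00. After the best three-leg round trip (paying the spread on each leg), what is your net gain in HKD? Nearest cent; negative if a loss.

Net profit: HKD 1,219,955.88

Best loop HKD → EUR → CAD → HKD:
HKD 85,145,000.00 × 0.11236 (sell HKD at bid) = EUR 9,566,892.20
EUR 9,566,892.20 ÷ 0.68770 (buy CAD at ask) = CAD 13,911,432.60
CAD 13,911,432.60 × 6.2082 (sell CAD at bid) = HKD 86,364,955.88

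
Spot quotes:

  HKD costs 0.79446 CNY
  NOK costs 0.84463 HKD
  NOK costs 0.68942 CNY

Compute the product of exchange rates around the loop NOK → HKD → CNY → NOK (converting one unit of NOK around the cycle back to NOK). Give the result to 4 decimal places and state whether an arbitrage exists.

0.9733 (arbitrage exists)

Around NOK → HKD → CNY → NOK: 1 × 0.84463 × 0.79446 ÷ 0.68942 = 0.973318
Product < 1; profitable direction is NOK → CNY → HKD → NOK.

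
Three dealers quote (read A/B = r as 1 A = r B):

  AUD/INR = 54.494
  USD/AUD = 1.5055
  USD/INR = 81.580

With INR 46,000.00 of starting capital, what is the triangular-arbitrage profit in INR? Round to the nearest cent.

Profit: INR 259.78

Profitable loop is INR → USD → AUD → INR:
INR 46,000.00 ÷ 81.580 = USD 563.86
USD 563.86 × 1.5055 = AUD 848.90
AUD 848.90 × 54.494 = INR 46,259.78
Profit = INR 46,259.78 − INR 46,000.00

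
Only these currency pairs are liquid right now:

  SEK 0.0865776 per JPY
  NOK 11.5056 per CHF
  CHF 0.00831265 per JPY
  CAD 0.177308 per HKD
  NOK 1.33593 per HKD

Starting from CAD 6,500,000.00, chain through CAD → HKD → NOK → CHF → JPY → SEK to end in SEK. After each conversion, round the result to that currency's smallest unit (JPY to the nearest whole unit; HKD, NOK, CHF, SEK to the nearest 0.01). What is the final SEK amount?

CAD 6,500,000.00 ÷ 0.177308 = HKD 36,659,372.39
HKD 36,659,372.39 × 1.33593 = NOK 48,974,355.36
NOK 48,974,355.36 ÷ 11.5056 = CHF 4,256,566.83
CHF 4,256,566.83 ÷ 0.00831265 = JPY 512,058,950
JPY 512,058,950 × 0.0865776 = SEK 44,332,834.95

SEK 44,332,834.95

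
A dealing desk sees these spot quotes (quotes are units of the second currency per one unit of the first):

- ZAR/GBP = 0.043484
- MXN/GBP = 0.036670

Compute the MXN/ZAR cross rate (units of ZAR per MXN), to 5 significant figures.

1 MXN × 0.036670 = 0.03667 GBP
0.03667 GBP ÷ 0.043484 = 0.843299 ZAR

MXN/ZAR = 0.84330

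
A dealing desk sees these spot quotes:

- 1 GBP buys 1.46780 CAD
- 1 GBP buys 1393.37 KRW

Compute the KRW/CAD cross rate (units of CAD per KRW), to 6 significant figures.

KRW/CAD = 0.00105342

1 KRW ÷ 1393.37 = 0.000717684 GBP
0.000717684 GBP × 1.46780 = 0.00105342 CAD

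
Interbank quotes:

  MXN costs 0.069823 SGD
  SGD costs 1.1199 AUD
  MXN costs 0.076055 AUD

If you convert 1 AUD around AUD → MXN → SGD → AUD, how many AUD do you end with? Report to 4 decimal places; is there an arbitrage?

Around AUD → MXN → SGD → AUD: 1 ÷ 0.076055 × 0.069823 × 1.1199 = 1.028135
Product > 1; profitable direction is AUD → MXN → SGD → AUD.

1.0281 (arbitrage exists)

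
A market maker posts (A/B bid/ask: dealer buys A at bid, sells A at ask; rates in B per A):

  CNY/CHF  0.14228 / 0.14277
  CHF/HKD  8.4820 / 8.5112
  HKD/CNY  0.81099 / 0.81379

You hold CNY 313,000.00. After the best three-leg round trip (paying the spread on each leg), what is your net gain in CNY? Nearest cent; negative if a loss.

Net profit: CNY 3,522.24

Best loop CNY → HKD → CHF → CNY:
CNY 313,000.00 ÷ 0.81379 (buy HKD at ask) = HKD 384,620.11
HKD 384,620.11 ÷ 8.5112 (buy CHF at ask) = CHF 45,189.88
CHF 45,189.88 ÷ 0.14277 (buy CNY at ask) = CNY 316,522.24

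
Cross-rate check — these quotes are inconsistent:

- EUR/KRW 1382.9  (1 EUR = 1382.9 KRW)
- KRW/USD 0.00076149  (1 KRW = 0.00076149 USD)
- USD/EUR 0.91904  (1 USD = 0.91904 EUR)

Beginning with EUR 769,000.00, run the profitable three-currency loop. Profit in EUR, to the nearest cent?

Profit: EUR 25,578.75

Profitable loop is EUR → USD → KRW → EUR:
EUR 769,000.00 ÷ 0.91904 = USD 836,742.69
USD 836,742.69 ÷ 0.00076149 = KRW 1,098,822,950
KRW 1,098,822,950 ÷ 1382.9 = EUR 794,578.75
Profit = EUR 794,578.75 − EUR 769,000.00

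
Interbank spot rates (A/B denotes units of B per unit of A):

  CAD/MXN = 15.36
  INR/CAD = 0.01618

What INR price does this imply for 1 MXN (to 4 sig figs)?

1 MXN ÷ 15.36 = 0.0651042 CAD
0.0651042 CAD ÷ 0.01618 = 4.02374 INR

MXN/INR = 4.024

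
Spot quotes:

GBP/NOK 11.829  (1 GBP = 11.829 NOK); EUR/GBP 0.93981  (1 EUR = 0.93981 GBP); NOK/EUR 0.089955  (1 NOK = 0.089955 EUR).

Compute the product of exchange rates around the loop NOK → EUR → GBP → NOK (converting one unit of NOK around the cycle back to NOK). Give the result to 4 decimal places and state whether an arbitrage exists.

Around NOK → EUR → GBP → NOK: 1 × 0.089955 × 0.93981 × 11.829 = 1.000031
Product ≈ 1 (deviation 0.003%, within rounding noise).

1.0000 (no arbitrage)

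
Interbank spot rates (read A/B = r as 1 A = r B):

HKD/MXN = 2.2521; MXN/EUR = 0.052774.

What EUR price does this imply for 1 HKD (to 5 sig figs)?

HKD/EUR = 0.11885

1 HKD × 2.2521 = 2.2521 MXN
2.2521 MXN × 0.052774 = 0.118852 EUR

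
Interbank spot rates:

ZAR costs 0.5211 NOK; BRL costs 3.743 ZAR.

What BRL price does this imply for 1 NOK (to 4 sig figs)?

1 NOK ÷ 0.5211 = 1.91902 ZAR
1.91902 ZAR ÷ 3.743 = 0.512695 BRL

NOK/BRL = 0.5127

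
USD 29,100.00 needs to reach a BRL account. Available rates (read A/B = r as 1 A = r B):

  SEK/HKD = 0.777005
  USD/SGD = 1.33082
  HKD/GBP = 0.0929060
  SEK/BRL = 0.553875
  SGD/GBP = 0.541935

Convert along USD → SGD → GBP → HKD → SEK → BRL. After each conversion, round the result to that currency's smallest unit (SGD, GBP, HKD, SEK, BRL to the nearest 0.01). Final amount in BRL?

USD 29,100.00 × 1.33082 = SGD 38,726.86
SGD 38,726.86 × 0.541935 = GBP 20,987.44
GBP 20,987.44 ÷ 0.0929060 = HKD 225,899.73
HKD 225,899.73 ÷ 0.777005 = SEK 290,731.37
SEK 290,731.37 × 0.553875 = BRL 161,028.84

BRL 161,028.84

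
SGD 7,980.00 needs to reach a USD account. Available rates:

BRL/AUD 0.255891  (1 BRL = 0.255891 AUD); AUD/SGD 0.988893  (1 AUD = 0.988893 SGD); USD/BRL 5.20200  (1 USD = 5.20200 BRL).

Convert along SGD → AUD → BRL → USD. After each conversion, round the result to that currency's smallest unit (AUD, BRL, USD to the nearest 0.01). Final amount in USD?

SGD 7,980.00 ÷ 0.988893 = AUD 8,069.63
AUD 8,069.63 ÷ 0.255891 = BRL 31,535.42
BRL 31,535.42 ÷ 5.20200 = USD 6,062.17

USD 6,062.17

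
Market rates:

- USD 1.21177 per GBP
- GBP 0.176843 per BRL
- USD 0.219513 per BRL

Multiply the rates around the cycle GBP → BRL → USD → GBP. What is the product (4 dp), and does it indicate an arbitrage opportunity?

Around GBP → BRL → USD → GBP: 1 ÷ 0.176843 × 0.219513 ÷ 1.21177 = 1.024359
Product > 1; profitable direction is GBP → BRL → USD → GBP.

1.0244 (arbitrage exists)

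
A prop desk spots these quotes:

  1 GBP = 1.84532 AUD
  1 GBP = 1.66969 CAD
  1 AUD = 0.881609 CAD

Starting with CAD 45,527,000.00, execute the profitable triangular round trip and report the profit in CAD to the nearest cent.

Profit: CAD 1,198,846.26

Profitable loop is CAD → AUD → GBP → CAD:
CAD 45,527,000.00 ÷ 0.881609 = AUD 51,640,806.75
AUD 51,640,806.75 ÷ 1.84532 = GBP 27,984,743.43
GBP 27,984,743.43 × 1.66969 = CAD 46,725,846.26
Profit = CAD 46,725,846.26 − CAD 45,527,000.00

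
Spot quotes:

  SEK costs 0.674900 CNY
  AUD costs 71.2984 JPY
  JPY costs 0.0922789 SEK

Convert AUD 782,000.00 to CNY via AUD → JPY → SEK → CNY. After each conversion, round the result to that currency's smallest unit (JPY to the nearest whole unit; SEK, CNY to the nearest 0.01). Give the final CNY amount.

AUD 782,000.00 × 71.2984 = JPY 55,755,349
JPY 55,755,349 × 0.0922789 = SEK 5,145,042.27
SEK 5,145,042.27 × 0.674900 = CNY 3,472,389.03

CNY 3,472,389.03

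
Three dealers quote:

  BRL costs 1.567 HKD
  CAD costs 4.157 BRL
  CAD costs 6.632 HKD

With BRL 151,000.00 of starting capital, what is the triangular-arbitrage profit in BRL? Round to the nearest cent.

Profitable loop is BRL → CAD → HKD → BRL:
BRL 151,000.00 ÷ 4.157 = CAD 36,324.27
CAD 36,324.27 × 6.632 = HKD 240,902.57
HKD 240,902.57 ÷ 1.567 = BRL 153,734.89
Profit = BRL 153,734.89 − BRL 151,000.00

Profit: BRL 2,734.89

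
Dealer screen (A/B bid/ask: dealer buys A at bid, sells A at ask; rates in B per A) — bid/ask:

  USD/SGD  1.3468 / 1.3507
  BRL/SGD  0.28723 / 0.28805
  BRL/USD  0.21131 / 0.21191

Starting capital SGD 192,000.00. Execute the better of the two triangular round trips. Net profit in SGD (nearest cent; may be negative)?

Net profit: SGD 672.92

Best loop SGD → USD → BRL → SGD:
SGD 192,000.00 ÷ 1.3507 (buy USD at ask) = USD 142,148.52
USD 142,148.52 ÷ 0.21191 (buy BRL at ask) = BRL 670,796.64
BRL 670,796.64 × 0.28723 (sell BRL at bid) = SGD 192,672.92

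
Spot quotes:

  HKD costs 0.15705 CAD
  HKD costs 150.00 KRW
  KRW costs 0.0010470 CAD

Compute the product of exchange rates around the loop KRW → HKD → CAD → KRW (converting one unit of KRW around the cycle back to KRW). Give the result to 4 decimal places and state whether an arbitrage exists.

Around KRW → HKD → CAD → KRW: 1 ÷ 150.00 × 0.15705 ÷ 0.0010470 = 1.000000
Product ≈ 1 (deviation 0.000%, within rounding noise).

1.0000 (no arbitrage)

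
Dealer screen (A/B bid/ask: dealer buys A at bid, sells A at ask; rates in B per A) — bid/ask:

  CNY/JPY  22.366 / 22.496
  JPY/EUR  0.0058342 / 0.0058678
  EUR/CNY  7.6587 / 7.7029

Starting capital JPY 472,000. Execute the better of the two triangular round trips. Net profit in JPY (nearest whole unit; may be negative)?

Best loop JPY → EUR → CNY → JPY:
JPY 472,000 × 0.0058342 (sell JPY at bid) = EUR 2,753.74
EUR 2,753.74 × 7.6587 (sell EUR at bid) = CNY 21,090.09
CNY 21,090.09 × 22.366 (sell CNY at bid) = JPY 471,701

Net result: JPY -299 (no profitable arbitrage after spreads)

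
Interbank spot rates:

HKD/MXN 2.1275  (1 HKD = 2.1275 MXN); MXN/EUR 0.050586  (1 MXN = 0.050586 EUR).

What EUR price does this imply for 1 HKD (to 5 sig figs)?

HKD/EUR = 0.10762

1 HKD × 2.1275 = 2.1275 MXN
2.1275 MXN × 0.050586 = 0.107622 EUR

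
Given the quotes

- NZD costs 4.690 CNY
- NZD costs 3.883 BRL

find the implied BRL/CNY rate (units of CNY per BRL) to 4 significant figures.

BRL/CNY = 1.208

1 BRL ÷ 3.883 = 0.257533 NZD
0.257533 NZD × 4.690 = 1.20783 CNY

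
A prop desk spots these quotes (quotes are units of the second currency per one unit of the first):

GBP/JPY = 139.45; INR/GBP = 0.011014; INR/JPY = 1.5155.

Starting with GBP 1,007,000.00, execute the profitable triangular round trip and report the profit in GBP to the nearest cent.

Profitable loop is GBP → JPY → INR → GBP:
GBP 1,007,000.00 × 139.45 = JPY 140,426,150
JPY 140,426,150 ÷ 1.5155 = INR 92,659,947.21
INR 92,659,947.21 × 0.011014 = GBP 1,020,556.66
Profit = GBP 1,020,556.66 − GBP 1,007,000.00

Profit: GBP 13,556.66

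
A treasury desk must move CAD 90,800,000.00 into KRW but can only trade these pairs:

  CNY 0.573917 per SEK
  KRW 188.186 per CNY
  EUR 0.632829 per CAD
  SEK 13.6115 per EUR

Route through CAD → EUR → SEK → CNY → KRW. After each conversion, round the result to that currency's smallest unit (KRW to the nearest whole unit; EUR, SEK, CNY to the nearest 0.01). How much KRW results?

CAD 90,800,000.00 × 0.632829 = EUR 57,460,873.20
EUR 57,460,873.20 × 13.6115 = SEK 782,128,675.56
SEK 782,128,675.56 × 0.573917 = CNY 448,876,943.09
CNY 448,876,943.09 × 188.186 = KRW 84,472,356,412

KRW 84,472,356,412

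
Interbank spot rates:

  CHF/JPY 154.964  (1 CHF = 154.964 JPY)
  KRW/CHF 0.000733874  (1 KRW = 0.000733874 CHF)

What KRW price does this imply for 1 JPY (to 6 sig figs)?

1 JPY ÷ 154.964 = 0.00645311 CHF
0.00645311 CHF ÷ 0.000733874 = 8.79321 KRW

JPY/KRW = 8.79321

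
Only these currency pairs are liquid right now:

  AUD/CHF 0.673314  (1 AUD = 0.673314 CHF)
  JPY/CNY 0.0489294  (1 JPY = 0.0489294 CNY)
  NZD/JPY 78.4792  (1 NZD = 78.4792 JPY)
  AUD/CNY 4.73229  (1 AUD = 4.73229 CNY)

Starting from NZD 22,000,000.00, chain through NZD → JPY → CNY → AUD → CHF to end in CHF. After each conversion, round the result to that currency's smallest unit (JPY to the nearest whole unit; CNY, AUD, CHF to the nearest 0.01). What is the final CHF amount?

CHF 12,019,694.58

NZD 22,000,000.00 × 78.4792 = JPY 1,726,542,400
JPY 1,726,542,400 × 0.0489294 = CNY 84,478,683.71
CNY 84,478,683.71 ÷ 4.73229 = AUD 17,851,544.12
AUD 17,851,544.12 × 0.673314 = CHF 12,019,694.58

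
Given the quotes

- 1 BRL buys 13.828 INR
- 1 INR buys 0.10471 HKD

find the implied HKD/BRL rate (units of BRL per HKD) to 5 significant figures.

1 HKD ÷ 0.10471 = 9.55019 INR
9.55019 INR ÷ 13.828 = 0.690641 BRL

HKD/BRL = 0.69064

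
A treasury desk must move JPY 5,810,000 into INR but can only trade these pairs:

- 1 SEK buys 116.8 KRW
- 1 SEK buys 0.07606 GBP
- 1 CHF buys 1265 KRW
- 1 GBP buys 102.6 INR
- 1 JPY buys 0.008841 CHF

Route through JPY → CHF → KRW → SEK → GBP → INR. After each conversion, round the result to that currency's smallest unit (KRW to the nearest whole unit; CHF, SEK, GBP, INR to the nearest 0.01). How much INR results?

INR 4,341,390.75

JPY 5,810,000 × 0.008841 = CHF 51,366.21
CHF 51,366.21 × 1265 = KRW 64,978,256
KRW 64,978,256 ÷ 116.8 = SEK 556,320.68
SEK 556,320.68 × 0.07606 = GBP 42,313.75
GBP 42,313.75 × 102.6 = INR 4,341,390.75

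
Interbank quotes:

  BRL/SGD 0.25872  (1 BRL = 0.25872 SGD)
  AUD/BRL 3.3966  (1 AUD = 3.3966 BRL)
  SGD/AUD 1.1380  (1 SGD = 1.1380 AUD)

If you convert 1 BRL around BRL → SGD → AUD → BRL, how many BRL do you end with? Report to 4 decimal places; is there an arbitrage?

1.0000 (no arbitrage)

Around BRL → SGD → AUD → BRL: 1 × 0.25872 × 1.1380 × 3.3966 = 1.000038
Product ≈ 1 (deviation 0.004%, within rounding noise).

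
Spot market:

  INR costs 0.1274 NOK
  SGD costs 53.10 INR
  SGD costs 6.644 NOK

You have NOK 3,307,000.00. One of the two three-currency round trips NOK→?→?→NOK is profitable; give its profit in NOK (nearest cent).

Profitable loop is NOK → SGD → INR → NOK:
NOK 3,307,000.00 ÷ 6.644 = SGD 497,742.32
SGD 497,742.32 × 53.10 = INR 26,430,117.40
INR 26,430,117.40 × 0.1274 = NOK 3,367,196.96
Profit = NOK 3,367,196.96 − NOK 3,307,000.00

Profit: NOK 60,196.96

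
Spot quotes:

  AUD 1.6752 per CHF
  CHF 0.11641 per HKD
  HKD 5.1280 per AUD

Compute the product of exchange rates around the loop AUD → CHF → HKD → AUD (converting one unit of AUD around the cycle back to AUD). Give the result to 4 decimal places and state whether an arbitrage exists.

1.0000 (no arbitrage)

Around AUD → CHF → HKD → AUD: 1 ÷ 1.6752 ÷ 0.11641 ÷ 5.1280 = 0.999989
Product ≈ 1 (deviation 0.001%, within rounding noise).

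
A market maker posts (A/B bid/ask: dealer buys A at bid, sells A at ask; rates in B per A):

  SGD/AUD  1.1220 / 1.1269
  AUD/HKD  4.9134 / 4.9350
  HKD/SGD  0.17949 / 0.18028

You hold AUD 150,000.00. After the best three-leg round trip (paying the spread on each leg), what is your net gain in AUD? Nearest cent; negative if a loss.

Best loop AUD → SGD → HKD → AUD:
AUD 150,000.00 ÷ 1.1269 (buy SGD at ask) = SGD 133,108.53
SGD 133,108.53 ÷ 0.18028 (buy HKD at ask) = HKD 738,343.29
HKD 738,343.29 ÷ 4.9350 (buy AUD at ask) = AUD 149,613.63

Net result: AUD -386.37 (no profitable arbitrage after spreads)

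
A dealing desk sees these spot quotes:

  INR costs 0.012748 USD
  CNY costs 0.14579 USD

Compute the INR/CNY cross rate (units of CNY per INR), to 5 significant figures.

1 INR × 0.012748 = 0.012748 USD
0.012748 USD ÷ 0.14579 = 0.0874408 CNY

INR/CNY = 0.087441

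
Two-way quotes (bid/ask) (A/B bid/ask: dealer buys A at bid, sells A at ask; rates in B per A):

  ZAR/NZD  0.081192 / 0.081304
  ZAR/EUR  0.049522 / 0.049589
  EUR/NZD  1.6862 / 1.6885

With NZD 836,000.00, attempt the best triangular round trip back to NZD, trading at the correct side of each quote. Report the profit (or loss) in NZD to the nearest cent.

Best loop NZD → ZAR → EUR → NZD:
NZD 836,000.00 ÷ 0.081304 (buy ZAR at ask) = ZAR 10,282,396.93
ZAR 10,282,396.93 × 0.049522 (sell ZAR at bid) = EUR 509,204.86
EUR 509,204.86 × 1.6862 (sell EUR at bid) = NZD 858,621.24

Net profit: NZD 22,621.24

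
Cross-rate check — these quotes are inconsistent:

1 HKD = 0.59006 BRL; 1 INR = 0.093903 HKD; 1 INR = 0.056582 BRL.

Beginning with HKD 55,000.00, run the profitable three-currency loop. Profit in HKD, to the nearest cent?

Profit: HKD 1,164.95

Profitable loop is HKD → INR → BRL → HKD:
HKD 55,000.00 ÷ 0.093903 = INR 585,710.79
INR 585,710.79 × 0.056582 = BRL 33,140.69
BRL 33,140.69 ÷ 0.59006 = HKD 56,164.95
Profit = HKD 56,164.95 − HKD 55,000.00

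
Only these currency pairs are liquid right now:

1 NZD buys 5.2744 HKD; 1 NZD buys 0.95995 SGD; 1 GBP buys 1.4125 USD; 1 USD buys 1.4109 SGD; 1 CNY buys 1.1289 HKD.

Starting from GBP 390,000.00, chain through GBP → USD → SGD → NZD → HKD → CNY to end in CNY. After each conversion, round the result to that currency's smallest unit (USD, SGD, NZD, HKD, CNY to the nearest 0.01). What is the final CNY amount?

GBP 390,000.00 × 1.4125 = USD 550,875.00
USD 550,875.00 × 1.4109 = SGD 777,229.54
SGD 777,229.54 ÷ 0.95995 = NZD 809,656.27
NZD 809,656.27 × 5.2744 = HKD 4,270,451.03
HKD 4,270,451.03 ÷ 1.1289 = CNY 3,782,842.62

CNY 3,782,842.62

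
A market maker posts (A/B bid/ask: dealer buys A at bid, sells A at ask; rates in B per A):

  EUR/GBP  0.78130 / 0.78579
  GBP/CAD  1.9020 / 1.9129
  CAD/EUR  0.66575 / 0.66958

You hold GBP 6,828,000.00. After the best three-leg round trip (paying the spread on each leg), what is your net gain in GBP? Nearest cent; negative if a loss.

Best loop GBP → EUR → CAD → GBP:
GBP 6,828,000.00 ÷ 0.78579 (buy EUR at ask) = EUR 8,689,344.48
EUR 8,689,344.48 ÷ 0.66958 (buy CAD at ask) = CAD 12,977,305.90
CAD 12,977,305.90 ÷ 1.9129 (buy GBP at ask) = GBP 6,784,100.53

Net result: GBP -43,899.47 (no profitable arbitrage after spreads)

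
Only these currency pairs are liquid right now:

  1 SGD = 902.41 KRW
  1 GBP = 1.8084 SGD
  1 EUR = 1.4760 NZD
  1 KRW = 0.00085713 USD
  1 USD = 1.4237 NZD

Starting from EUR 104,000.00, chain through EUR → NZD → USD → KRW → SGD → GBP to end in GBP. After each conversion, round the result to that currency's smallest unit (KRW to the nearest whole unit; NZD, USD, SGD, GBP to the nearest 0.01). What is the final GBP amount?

EUR 104,000.00 × 1.4760 = NZD 153,504.00
NZD 153,504.00 ÷ 1.4237 = USD 107,820.47
USD 107,820.47 ÷ 0.00085713 = KRW 125,792,435
KRW 125,792,435 ÷ 902.41 = SGD 139,396.10
SGD 139,396.10 ÷ 1.8084 = GBP 77,082.56

GBP 77,082.56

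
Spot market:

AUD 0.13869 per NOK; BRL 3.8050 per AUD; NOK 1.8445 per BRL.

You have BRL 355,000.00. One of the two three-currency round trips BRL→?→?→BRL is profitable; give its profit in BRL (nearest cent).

Profitable loop is BRL → AUD → NOK → BRL:
BRL 355,000.00 ÷ 3.8050 = AUD 93,298.29
AUD 93,298.29 ÷ 0.13869 = NOK 672,711.02
NOK 672,711.02 ÷ 1.8445 = BRL 364,711.86
Profit = BRL 364,711.86 − BRL 355,000.00

Profit: BRL 9,711.86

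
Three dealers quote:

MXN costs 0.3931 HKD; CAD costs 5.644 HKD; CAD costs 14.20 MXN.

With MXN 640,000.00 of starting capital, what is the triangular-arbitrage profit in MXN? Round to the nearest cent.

Profitable loop is MXN → CAD → HKD → MXN:
MXN 640,000.00 ÷ 14.20 = CAD 45,070.42
CAD 45,070.42 × 5.644 = HKD 254,377.46
HKD 254,377.46 ÷ 0.3931 = MXN 647,106.24
Profit = MXN 647,106.24 − MXN 640,000.00

Profit: MXN 7,106.24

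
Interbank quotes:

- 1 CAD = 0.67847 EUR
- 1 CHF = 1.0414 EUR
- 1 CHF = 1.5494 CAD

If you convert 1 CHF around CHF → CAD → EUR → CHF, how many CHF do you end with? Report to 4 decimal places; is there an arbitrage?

1.0094 (arbitrage exists)

Around CHF → CAD → EUR → CHF: 1 × 1.5494 × 0.67847 ÷ 1.0414 = 1.009431
Product > 1; profitable direction is CHF → CAD → EUR → CHF.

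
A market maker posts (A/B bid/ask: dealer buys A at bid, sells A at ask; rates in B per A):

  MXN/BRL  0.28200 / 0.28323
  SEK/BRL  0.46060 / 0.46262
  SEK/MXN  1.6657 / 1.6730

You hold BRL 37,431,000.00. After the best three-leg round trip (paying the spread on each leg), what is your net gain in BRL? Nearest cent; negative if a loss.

Best loop BRL → SEK → MXN → BRL:
BRL 37,431,000.00 ÷ 0.46262 (buy SEK at ask) = SEK 80,910,898.79
SEK 80,910,898.79 × 1.6657 (sell SEK at bid) = MXN 134,773,284.12
MXN 134,773,284.12 × 0.28200 (sell MXN at bid) = BRL 38,006,066.12

Net profit: BRL 575,066.12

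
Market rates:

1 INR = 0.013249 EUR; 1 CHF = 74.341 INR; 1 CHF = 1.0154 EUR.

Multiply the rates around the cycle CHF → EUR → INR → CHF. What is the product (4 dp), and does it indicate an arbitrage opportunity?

Around CHF → EUR → INR → CHF: 1 × 1.0154 ÷ 0.013249 ÷ 74.341 = 1.030922
Product > 1; profitable direction is CHF → EUR → INR → CHF.

1.0309 (arbitrage exists)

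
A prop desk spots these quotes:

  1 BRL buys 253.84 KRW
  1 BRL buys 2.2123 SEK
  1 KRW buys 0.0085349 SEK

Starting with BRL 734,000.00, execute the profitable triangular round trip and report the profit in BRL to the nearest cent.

Profitable loop is BRL → SEK → KRW → BRL:
BRL 734,000.00 × 2.2123 = SEK 1,623,828.20
SEK 1,623,828.20 ÷ 0.0085349 = KRW 190,257,437
KRW 190,257,437 ÷ 253.84 = BRL 749,517.16
Profit = BRL 749,517.16 − BRL 734,000.00

Profit: BRL 15,517.16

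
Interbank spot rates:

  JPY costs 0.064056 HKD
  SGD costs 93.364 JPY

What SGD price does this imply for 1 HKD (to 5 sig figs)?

HKD/SGD = 0.16721

1 HKD ÷ 0.064056 = 15.6113 JPY
15.6113 JPY ÷ 93.364 = 0.167209 SGD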